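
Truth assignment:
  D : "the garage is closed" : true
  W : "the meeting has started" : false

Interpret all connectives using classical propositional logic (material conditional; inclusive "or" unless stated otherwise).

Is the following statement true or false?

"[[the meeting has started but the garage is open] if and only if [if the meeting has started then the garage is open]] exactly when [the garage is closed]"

Values: W=False, D=True.
In symbols: ((W and not D) iff (W -> not D)) iff D

not D = not True = False
W and not D = False and False = False
not D = not True = False
W -> not D = False -> False = True
(W and not D) iff (W -> not D) = False iff True = False
((W and not D) iff (W -> not D)) iff D = False iff True = False

False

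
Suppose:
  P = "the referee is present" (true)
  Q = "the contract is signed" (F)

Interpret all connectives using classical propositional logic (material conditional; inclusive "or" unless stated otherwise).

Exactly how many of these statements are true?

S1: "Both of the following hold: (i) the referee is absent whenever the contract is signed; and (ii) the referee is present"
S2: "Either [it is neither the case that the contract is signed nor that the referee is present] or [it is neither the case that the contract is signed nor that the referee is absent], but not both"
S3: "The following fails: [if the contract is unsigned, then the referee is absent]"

3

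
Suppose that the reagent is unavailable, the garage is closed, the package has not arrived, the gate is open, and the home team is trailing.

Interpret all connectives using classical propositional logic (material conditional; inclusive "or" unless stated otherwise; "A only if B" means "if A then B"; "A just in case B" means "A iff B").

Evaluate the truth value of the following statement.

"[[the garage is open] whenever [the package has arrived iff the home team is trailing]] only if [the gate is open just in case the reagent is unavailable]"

The statement is true.

Let R = "the package has arrived" (False), U = "the home team is leading" (False), Q = "the garage is closed" (True), S = "the gate is open" (True), P = "the reagent is available" (False).
This is ((R iff not U) -> not Q) -> (S iff not P).

not U = not False = True
R iff not U = False iff True = False
not Q = not True = False
(R iff not U) -> not Q = False -> False = True
not P = not False = True
S iff not P = True iff True = True
((R iff not U) -> not Q) -> (S iff not P) = True -> True = True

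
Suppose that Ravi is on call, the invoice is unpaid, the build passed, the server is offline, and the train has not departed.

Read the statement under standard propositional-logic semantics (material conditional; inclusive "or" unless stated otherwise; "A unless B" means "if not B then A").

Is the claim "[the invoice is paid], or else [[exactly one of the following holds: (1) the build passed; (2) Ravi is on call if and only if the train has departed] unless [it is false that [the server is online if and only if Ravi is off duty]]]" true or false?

True.

Let L = "the invoice is paid" (F), M = "the build passed" (T), V = "Ravi is on call" (T), K = "the train has departed" (F), S = "the server is online" (F).
Parsed as L | ((M xor (V <-> K)) | ~(S <-> ~V))

V <-> K = T <-> F = F
M xor (V <-> K) = T xor F = T
~V = ~T = F
S <-> ~V = F <-> F = T
~(S <-> ~V) = ~T = F
(M xor (V <-> K)) | ~(S <-> ~V) = T | F = T
L | ((M xor (V <-> K)) | ~(S <-> ~V)) = F | T = T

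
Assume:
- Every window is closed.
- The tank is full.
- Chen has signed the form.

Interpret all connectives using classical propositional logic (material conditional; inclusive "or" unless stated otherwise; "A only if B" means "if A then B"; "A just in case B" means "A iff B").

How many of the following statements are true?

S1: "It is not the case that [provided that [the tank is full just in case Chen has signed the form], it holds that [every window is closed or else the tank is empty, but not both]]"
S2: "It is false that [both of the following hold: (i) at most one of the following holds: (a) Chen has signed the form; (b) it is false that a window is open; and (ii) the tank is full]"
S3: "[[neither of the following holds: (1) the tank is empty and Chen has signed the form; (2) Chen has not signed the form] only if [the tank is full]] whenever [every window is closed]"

Let Q = "the tank is full" (T), R = "Chen has signed the form" (T), P = "a window is open" (F).

S1: This is ~((Q <-> R) -> (~P xor ~Q)).

Q <-> R = T <-> T = T
~P = ~F = T
~Q = ~T = F
~P xor ~Q = T xor F = T
(Q <-> R) -> (~P xor ~Q) = T -> T = T
~((Q <-> R) -> (~P xor ~Q)) = ~T = F
Thus S1 is false.

S2: This is ~((R nand ~P) & Q).

~P = ~F = T
R nand ~P = T nand T = F
(R nand ~P) & Q = F & T = F
~((R nand ~P) & Q) = ~F = T
Hence S2 is true.

S3: Formalization: ~P -> (((~Q & R) nor ~R) -> Q)

~P = ~F = T
~Q = ~T = F
~Q & R = F & T = F
~R = ~T = F
(~Q & R) nor ~R = F nor F = T
((~Q & R) nor ~R) -> Q = T -> T = T
~P -> (((~Q & R) nor ~R) -> Q) = T -> T = T
Thus S3 is true.

2 of the 3 statements are true.

2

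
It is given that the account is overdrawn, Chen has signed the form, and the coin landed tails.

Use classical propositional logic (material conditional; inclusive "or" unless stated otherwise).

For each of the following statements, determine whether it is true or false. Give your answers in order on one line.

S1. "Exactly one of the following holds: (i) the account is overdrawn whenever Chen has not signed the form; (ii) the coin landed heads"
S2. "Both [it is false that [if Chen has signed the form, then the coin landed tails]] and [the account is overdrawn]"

Let L = "Chen has signed the form" (T), R = "the account is overdrawn" (T), W = "the coin landed heads" (F).

S1: In symbols: (~L -> R) xor W

~L = ~T = F
~L -> R = F -> T = T
(~L -> R) xor W = T xor F = T
So S1 is true.

S2: In symbols: ~(L -> ~W) & R

~W = ~F = T
L -> ~W = T -> T = T
~(L -> ~W) = ~T = F
~(L -> ~W) & R = F & T = F
Hence S2 is false.

S1 True; S2 False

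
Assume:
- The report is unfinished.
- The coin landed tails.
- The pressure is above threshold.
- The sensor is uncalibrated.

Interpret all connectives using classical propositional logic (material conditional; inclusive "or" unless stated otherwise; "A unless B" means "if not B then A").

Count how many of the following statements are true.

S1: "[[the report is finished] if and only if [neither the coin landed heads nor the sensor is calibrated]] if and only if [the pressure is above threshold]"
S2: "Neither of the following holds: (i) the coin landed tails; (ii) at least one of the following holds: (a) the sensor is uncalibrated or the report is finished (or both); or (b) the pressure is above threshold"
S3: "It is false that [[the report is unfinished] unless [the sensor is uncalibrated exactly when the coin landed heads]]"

Let P = "the report is finished" (F), Q = "the coin landed heads" (F), S = "the sensor is calibrated" (F), R = "the pressure is above threshold" (T).

S1: Parsed as (P <-> (Q nor S)) <-> R

Q nor S = F nor F = T
P <-> (Q nor S) = F <-> T = F
(P <-> (Q nor S)) <-> R = F <-> T = F
So S1 is false.

S2: This is ~Q nor ((~S | P) | R).

~Q = ~F = T
~S = ~F = T
~S | P = T | F = T
(~S | P) | R = T | T = T
~Q nor ((~S | P) | R) = T nor T = F
Thus S2 is false.

S3: Formalization: ~(~P | (~S <-> Q))

~P = ~F = T
~S = ~F = T
~S <-> Q = T <-> F = F
~P | (~S <-> Q) = T | F = T
~(~P | (~S <-> Q)) = ~T = F
So S3 is false.

0 of the 3 statements are true (none).

0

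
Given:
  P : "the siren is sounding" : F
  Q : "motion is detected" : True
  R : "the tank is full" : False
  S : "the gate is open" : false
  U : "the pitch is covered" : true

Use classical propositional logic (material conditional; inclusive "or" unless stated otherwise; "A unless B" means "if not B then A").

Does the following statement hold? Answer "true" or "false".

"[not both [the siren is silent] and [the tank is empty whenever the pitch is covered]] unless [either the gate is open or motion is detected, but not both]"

The statement is true.

In symbols: (¬P ↑ (U → ¬R)) ∨ (S ⊕ Q)

¬P = ¬F = T
¬R = ¬F = T
U → ¬R = T → T = T
¬P ↑ (U → ¬R) = T ↑ T = F
S ⊕ Q = F ⊕ T = T
(¬P ↑ (U → ¬R)) ∨ (S ⊕ Q) = F ∨ T = T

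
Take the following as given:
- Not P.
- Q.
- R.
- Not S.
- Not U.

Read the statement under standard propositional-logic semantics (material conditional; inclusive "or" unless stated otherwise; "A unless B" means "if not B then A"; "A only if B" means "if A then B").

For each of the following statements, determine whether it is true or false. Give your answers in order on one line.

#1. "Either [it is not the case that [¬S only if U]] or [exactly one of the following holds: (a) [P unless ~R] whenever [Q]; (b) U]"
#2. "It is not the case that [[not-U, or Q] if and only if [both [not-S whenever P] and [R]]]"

#1 T, #2 F

#1: In symbols: ~(~S -> U) | ((Q -> (P | ~R)) xor U)

~S = ~F = T
~S -> U = T -> F = F
~(~S -> U) = ~F = T
~R = ~T = F
P | ~R = F | F = F
Q -> (P | ~R) = T -> F = F
(Q -> (P | ~R)) xor U = F xor F = F
~(~S -> U) | ((Q -> (P | ~R)) xor U) = T | F = T
Hence #1 is true.

#2: Parsed as ~((~U | Q) <-> ((P -> ~S) & R))

~U = ~F = T
~U | Q = T | T = T
~S = ~F = T
P -> ~S = F -> T = T
(P -> ~S) & R = T & T = T
(~U | Q) <-> ((P -> ~S) & R) = T <-> T = T
~((~U | Q) <-> ((P -> ~S) & R)) = ~T = F
Hence #2 is false.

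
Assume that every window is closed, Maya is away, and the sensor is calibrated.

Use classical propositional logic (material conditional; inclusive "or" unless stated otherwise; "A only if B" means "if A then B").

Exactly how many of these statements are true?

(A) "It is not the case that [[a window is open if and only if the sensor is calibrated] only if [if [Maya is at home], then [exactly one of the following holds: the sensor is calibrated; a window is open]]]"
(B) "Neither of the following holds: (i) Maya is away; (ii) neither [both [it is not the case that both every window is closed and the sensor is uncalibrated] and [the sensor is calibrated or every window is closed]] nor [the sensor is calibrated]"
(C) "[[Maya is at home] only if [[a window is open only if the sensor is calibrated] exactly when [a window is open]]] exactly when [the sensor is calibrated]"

1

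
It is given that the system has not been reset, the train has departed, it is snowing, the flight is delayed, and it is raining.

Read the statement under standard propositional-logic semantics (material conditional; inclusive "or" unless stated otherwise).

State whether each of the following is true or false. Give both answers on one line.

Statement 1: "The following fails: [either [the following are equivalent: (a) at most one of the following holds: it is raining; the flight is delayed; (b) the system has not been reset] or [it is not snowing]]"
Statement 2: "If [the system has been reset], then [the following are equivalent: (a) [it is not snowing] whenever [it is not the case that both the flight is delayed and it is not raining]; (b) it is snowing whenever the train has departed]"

Let N = "it is raining" (T), Q = "the flight is delayed" (T), P = "the system has been reset" (F), D = "it is snowing" (T), L = "the train has departed" (T).

Statement 1: This is ~(((N nand Q) <-> ~P) | ~D).

N nand Q = T nand T = F
~P = ~F = T
(N nand Q) <-> ~P = F <-> T = F
~D = ~T = F
((N nand Q) <-> ~P) | ~D = F | F = F
~(((N nand Q) <-> ~P) | ~D) = ~F = T
Hence Statement 1 is true.

Statement 2: Parsed as P -> (((Q nand ~N) -> ~D) <-> (L -> D))

~N = ~T = F
Q nand ~N = T nand F = T
~D = ~T = F
(Q nand ~N) -> ~D = T -> F = F
L -> D = T -> T = T
((Q nand ~N) -> ~D) <-> (L -> D) = F <-> T = F
P -> (((Q nand ~N) -> ~D) <-> (L -> D)) = F -> F = T
Hence Statement 2 is true.

Statement 1 True, Statement 2 True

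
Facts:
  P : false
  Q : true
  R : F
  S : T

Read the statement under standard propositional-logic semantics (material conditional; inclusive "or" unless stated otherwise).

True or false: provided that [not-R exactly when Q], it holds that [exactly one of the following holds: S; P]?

true

Values: R=False, Q=True, S=True, P=False.
Parsed as (not R iff Q) -> (S xor P)

not R = not False = True
not R iff Q = True iff True = True
S xor P = True xor False = True
(not R iff Q) -> (S xor P) = True -> True = True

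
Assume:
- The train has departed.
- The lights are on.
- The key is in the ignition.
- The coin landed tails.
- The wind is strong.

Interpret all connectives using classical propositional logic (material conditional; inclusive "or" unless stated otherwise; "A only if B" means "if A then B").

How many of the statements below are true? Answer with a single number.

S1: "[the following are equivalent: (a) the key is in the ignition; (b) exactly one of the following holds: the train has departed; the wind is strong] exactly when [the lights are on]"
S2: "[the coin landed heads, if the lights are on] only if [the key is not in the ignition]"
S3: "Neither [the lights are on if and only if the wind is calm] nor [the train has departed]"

1

Let R = "the key is in the ignition" (T), P = "the train has departed" (T), U = "the wind is strong" (T), Q = "the lights are on" (T), S = "the coin landed heads" (F).

S1: Formalization: (R <-> (P xor U)) <-> Q

P xor U = T xor T = F
R <-> (P xor U) = T <-> F = F
(R <-> (P xor U)) <-> Q = F <-> T = F
So S1 is false.

S2: Formalization: (Q -> S) -> ~R

Q -> S = T -> F = F
~R = ~T = F
(Q -> S) -> ~R = F -> F = T
Thus S2 is true.

S3: This is (Q <-> ~U) nor P.

~U = ~T = F
Q <-> ~U = T <-> F = F
(Q <-> ~U) nor P = F nor T = F
Thus S3 is false.

1 of the 3 statements is true (S2).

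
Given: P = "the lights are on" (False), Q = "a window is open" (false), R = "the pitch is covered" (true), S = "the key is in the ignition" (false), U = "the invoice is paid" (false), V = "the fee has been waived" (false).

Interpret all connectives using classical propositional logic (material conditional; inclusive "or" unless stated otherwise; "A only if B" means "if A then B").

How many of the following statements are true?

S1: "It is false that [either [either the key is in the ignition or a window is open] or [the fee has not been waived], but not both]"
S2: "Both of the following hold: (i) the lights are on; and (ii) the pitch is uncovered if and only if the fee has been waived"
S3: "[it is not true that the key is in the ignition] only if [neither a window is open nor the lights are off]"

S1: Parsed as not ((S or Q) xor not V)

S or Q = False or False = False
not V = not False = True
(S or Q) xor not V = False xor True = True
not ((S or Q) xor not V) = not True = False
Hence S1 is false.

S2: Formalization: P and (not R iff V)

not R = not True = False
not R iff V = False iff False = True
P and (not R iff V) = False and True = False
Thus S2 is false.

S3: Parsed as not S -> (Q nor not P)

not S = not False = True
not P = not False = True
Q nor not P = False nor True = False
not S -> (Q nor not P) = True -> False = False
Hence S3 is false.

Count: 0.

0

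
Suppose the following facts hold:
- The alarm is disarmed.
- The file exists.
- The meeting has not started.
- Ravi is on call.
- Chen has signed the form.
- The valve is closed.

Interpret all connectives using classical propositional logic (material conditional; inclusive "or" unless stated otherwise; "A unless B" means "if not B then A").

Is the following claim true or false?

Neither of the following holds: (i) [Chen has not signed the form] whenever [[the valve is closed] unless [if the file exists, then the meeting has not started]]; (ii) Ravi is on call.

The statement is false.

Let V = "the valve is open" (F), Q = "the file exists" (T), R = "the meeting has started" (F), U = "Chen has signed the form" (T), S = "Ravi is on call" (T).
In symbols: ((¬V ∨ (Q → ¬R)) → ¬U) ↓ S

¬V = ¬F = T
¬R = ¬F = T
Q → ¬R = T → T = T
¬V ∨ (Q → ¬R) = T ∨ T = T
¬U = ¬T = F
(¬V ∨ (Q → ¬R)) → ¬U = T → F = F
((¬V ∨ (Q → ¬R)) → ¬U) ↓ S = F ↓ T = F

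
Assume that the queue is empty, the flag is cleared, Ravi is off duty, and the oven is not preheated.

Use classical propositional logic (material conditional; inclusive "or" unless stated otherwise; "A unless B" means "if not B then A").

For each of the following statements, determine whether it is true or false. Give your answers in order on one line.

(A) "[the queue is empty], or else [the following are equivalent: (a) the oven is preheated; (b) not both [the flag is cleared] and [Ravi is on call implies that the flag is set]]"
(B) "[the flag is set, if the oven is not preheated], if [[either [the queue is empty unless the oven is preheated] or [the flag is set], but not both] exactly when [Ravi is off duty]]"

Let P = "the queue is empty" (T), S = "the oven is preheated" (F), Q = "the flag is set" (F), R = "Ravi is on call" (F).

(A): In symbols: P | (S <-> (~Q nand (R -> Q)))

~Q = ~F = T
R -> Q = F -> F = T
~Q nand (R -> Q) = T nand T = F
S <-> (~Q nand (R -> Q)) = F <-> F = T
P | (S <-> (~Q nand (R -> Q))) = T | T = T
Hence (A) is true.

(B): This is (((P | S) xor Q) <-> ~R) -> (~S -> Q).

P | S = T | F = T
(P | S) xor Q = T xor F = T
~R = ~F = T
((P | S) xor Q) <-> ~R = T <-> T = T
~S = ~F = T
~S -> Q = T -> F = F
(((P | S) xor Q) <-> ~R) -> (~S -> Q) = T -> F = F
So (B) is false.

(A) T / (B) F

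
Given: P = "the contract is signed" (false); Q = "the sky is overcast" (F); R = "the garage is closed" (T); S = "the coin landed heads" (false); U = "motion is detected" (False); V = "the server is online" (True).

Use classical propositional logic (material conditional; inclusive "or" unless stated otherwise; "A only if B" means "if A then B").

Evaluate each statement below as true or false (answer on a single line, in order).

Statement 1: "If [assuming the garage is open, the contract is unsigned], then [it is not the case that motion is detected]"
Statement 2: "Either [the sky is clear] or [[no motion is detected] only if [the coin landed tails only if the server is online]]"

Statement 1 true, Statement 2 true

Statement 1: This is (¬R → ¬P) → ¬U.

¬R = ¬T = F
¬P = ¬F = T
¬R → ¬P = F → T = T
¬U = ¬F = T
(¬R → ¬P) → ¬U = T → T = T
So Statement 1 is true.

Statement 2: Parsed as ¬Q ∨ (¬U → (¬S → V))

¬Q = ¬F = T
¬U = ¬F = T
¬S = ¬F = T
¬S → V = T → T = T
¬U → (¬S → V) = T → T = T
¬Q ∨ (¬U → (¬S → V)) = T ∨ T = T
Hence Statement 2 is true.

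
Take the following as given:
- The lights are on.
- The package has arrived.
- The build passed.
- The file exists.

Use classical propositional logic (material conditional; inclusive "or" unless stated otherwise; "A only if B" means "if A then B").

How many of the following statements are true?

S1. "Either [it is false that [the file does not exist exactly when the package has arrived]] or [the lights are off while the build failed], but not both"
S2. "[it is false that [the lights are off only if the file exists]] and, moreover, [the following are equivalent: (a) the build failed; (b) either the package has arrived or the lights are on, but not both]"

1

Let P = "the file exists" (T), W = "the package has arrived" (T), L = "the lights are on" (T), D = "the build passed" (T).

S1: Formalization: ~(~P <-> W) xor (~L & ~D)

~P = ~T = F
~P <-> W = F <-> T = F
~(~P <-> W) = ~F = T
~L = ~T = F
~D = ~T = F
~L & ~D = F & F = F
~(~P <-> W) xor (~L & ~D) = T xor F = T
So S1 is true.

S2: Parsed as ~(~L -> P) & (~D <-> (W xor L))

~L = ~T = F
~L -> P = F -> T = T
~(~L -> P) = ~T = F
~D = ~T = F
W xor L = T xor T = F
~D <-> (W xor L) = F <-> F = T
~(~L -> P) & (~D <-> (W xor L)) = F & T = F
Thus S2 is false.

Count: 1.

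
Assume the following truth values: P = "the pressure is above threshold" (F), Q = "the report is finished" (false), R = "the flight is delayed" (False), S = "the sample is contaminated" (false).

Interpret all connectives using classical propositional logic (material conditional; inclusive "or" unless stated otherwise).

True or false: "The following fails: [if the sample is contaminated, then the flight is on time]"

The statement is false.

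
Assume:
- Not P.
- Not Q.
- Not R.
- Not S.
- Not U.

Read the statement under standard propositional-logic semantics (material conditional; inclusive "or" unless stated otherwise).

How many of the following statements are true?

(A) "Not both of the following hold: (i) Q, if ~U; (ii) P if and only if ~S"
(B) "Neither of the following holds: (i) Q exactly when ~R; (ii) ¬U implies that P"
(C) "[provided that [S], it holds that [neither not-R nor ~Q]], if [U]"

3

(A): Formalization: (not U -> Q) nand (P iff not S)

not U = not False = True
not U -> Q = True -> False = False
not S = not False = True
P iff not S = False iff True = False
(not U -> Q) nand (P iff not S) = False nand False = True
Hence (A) is true.

(B): Parsed as (Q iff not R) nor (not U -> P)

not R = not False = True
Q iff not R = False iff True = False
not U = not False = True
not U -> P = True -> False = False
(Q iff not R) nor (not U -> P) = False nor False = True
Hence (B) is true.

(C): Formalization: U -> (S -> (not R nor not Q))

not R = not False = True
not Q = not False = True
not R nor not Q = True nor True = False
S -> (not R nor not Q) = False -> False = True
U -> (S -> (not R nor not Q)) = False -> True = True
So (C) is true.

3 of the 3 statements are true.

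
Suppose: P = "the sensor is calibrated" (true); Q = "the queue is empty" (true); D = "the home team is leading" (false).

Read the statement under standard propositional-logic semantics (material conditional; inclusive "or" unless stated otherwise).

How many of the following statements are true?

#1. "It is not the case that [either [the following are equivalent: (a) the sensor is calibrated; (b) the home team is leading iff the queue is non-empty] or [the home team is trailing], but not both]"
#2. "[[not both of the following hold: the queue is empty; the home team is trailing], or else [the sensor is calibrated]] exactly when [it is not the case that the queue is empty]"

1

#1: Formalization: not ((P iff (D iff not Q)) xor not D)

not Q = not True = False
D iff not Q = False iff False = True
P iff (D iff not Q) = True iff True = True
not D = not False = True
(P iff (D iff not Q)) xor not D = True xor True = False
not ((P iff (D iff not Q)) xor not D) = not False = True
Thus #1 is true.

#2: This is ((Q nand not D) or P) iff not Q.

not D = not False = True
Q nand not D = True nand True = False
(Q nand not D) or P = False or True = True
not Q = not True = False
((Q nand not D) or P) iff not Q = True iff False = False
Hence #2 is false.

1 of the 2 statements is true (#1).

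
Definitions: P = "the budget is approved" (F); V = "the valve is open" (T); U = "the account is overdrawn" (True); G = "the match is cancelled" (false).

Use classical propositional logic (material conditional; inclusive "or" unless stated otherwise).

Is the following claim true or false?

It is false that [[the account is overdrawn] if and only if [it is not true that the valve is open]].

true

In symbols: not (U iff not V)

not V = not True = False
U iff not V = True iff False = False
not (U iff not V) = not False = True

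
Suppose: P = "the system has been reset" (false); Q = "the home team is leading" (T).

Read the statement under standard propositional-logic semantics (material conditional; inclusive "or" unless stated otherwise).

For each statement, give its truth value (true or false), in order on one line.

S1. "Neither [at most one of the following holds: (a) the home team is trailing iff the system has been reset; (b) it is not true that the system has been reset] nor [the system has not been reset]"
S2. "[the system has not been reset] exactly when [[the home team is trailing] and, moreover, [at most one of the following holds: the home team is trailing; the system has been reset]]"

S1 false; S2 false

S1: In symbols: ((~Q <-> P) nand ~P) nor ~P

~Q = ~T = F
~Q <-> P = F <-> F = T
~P = ~F = T
(~Q <-> P) nand ~P = T nand T = F
~P = ~F = T
((~Q <-> P) nand ~P) nor ~P = F nor T = F
So S1 is false.

S2: Formalization: ~P <-> (~Q & (~Q nand P))

~P = ~F = T
~Q = ~T = F
~Q = ~T = F
~Q nand P = F nand F = T
~Q & (~Q nand P) = F & T = F
~P <-> (~Q & (~Q nand P)) = T <-> F = F
Thus S2 is false.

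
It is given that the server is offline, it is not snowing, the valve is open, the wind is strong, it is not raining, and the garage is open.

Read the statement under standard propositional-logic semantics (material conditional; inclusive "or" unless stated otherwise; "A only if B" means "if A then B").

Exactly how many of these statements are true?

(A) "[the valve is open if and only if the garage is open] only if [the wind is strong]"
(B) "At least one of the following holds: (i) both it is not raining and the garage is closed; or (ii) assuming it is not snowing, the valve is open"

Let H = "the valve is open" (T), R = "the garage is closed" (F), M = "the wind is strong" (T), U = "it is raining" (F), S = "it is snowing" (F).

(A): Parsed as (H <-> ~R) -> M

~R = ~F = T
H <-> ~R = T <-> T = T
(H <-> ~R) -> M = T -> T = T
Hence (A) is true.

(B): Parsed as (~U & R) | (~S -> H)

~U = ~F = T
~U & R = T & F = F
~S = ~F = T
~S -> H = T -> T = T
(~U & R) | (~S -> H) = F | T = T
Hence (B) is true.

Count: 2.

2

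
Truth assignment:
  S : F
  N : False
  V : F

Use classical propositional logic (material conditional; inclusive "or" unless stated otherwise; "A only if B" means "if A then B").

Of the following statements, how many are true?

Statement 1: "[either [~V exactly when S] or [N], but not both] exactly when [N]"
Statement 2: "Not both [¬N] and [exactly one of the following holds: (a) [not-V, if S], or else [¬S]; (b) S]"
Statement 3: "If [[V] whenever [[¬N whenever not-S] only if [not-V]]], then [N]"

2

Statement 1: Parsed as ((~V <-> S) xor N) <-> N

~V = ~F = T
~V <-> S = T <-> F = F
(~V <-> S) xor N = F xor F = F
((~V <-> S) xor N) <-> N = F <-> F = T
So Statement 1 is true.

Statement 2: This is ~N nand (((S -> ~V) | ~S) xor S).

~N = ~F = T
~V = ~F = T
S -> ~V = F -> T = T
~S = ~F = T
(S -> ~V) | ~S = T | T = T
((S -> ~V) | ~S) xor S = T xor F = T
~N nand (((S -> ~V) | ~S) xor S) = T nand T = F
Thus Statement 2 is false.

Statement 3: In symbols: (((~S -> ~N) -> ~V) -> V) -> N

~S = ~F = T
~N = ~F = T
~S -> ~N = T -> T = T
~V = ~F = T
(~S -> ~N) -> ~V = T -> T = T
((~S -> ~N) -> ~V) -> V = T -> F = F
(((~S -> ~N) -> ~V) -> V) -> N = F -> F = T
So Statement 3 is true.

True statements: 2 (Statement 1, Statement 3).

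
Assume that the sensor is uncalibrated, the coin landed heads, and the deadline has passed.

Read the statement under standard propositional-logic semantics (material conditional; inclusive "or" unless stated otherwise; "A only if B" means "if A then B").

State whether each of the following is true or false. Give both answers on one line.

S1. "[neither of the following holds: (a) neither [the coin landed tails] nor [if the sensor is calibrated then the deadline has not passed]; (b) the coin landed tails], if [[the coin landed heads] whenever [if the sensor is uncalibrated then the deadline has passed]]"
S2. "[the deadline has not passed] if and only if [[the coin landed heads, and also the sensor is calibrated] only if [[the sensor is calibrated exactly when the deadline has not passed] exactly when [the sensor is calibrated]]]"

Let P = "the sensor is calibrated" (F), R = "the deadline has passed" (T), Q = "the coin landed heads" (T).

S1: This is ((~P -> R) -> Q) -> ((~Q nor (P -> ~R)) nor ~Q).

~P = ~F = T
~P -> R = T -> T = T
(~P -> R) -> Q = T -> T = T
~Q = ~T = F
~R = ~T = F
P -> ~R = F -> F = T
~Q nor (P -> ~R) = F nor T = F
~Q = ~T = F
(~Q nor (P -> ~R)) nor ~Q = F nor F = T
((~P -> R) -> Q) -> ((~Q nor (P -> ~R)) nor ~Q) = T -> T = T
Hence S1 is true.

S2: This is ~R <-> ((Q & P) -> ((P <-> ~R) <-> P)).

~R = ~T = F
Q & P = T & F = F
~R = ~T = F
P <-> ~R = F <-> F = T
(P <-> ~R) <-> P = T <-> F = F
(Q & P) -> ((P <-> ~R) <-> P) = F -> F = T
~R <-> ((Q & P) -> ((P <-> ~R) <-> P)) = F <-> T = F
Hence S2 is false.

S1 T, S2 F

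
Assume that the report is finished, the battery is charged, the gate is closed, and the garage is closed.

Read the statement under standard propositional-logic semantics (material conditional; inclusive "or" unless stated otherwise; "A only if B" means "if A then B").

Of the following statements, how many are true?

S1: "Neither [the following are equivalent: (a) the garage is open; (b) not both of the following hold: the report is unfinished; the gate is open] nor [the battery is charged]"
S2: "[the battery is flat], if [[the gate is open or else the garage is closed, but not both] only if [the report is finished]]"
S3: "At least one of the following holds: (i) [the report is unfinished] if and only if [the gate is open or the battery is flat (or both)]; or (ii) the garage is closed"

Let N = "the garage is closed" (T), V = "the report is finished" (T), G = "the gate is open" (F), H = "the battery is charged" (T).

S1: Formalization: (~N <-> (~V nand G)) nor H

~N = ~T = F
~V = ~T = F
~V nand G = F nand F = T
~N <-> (~V nand G) = F <-> T = F
(~N <-> (~V nand G)) nor H = F nor T = F
Hence S1 is false.

S2: Formalization: ((G xor N) -> V) -> ~H

G xor N = F xor T = T
(G xor N) -> V = T -> T = T
~H = ~T = F
((G xor N) -> V) -> ~H = T -> F = F
So S2 is false.

S3: Formalization: (~V <-> (G | ~H)) | N

~V = ~T = F
~H = ~T = F
G | ~H = F | F = F
~V <-> (G | ~H) = F <-> F = T
(~V <-> (G | ~H)) | N = T | T = T
Hence S3 is true.

True statements: 1.

1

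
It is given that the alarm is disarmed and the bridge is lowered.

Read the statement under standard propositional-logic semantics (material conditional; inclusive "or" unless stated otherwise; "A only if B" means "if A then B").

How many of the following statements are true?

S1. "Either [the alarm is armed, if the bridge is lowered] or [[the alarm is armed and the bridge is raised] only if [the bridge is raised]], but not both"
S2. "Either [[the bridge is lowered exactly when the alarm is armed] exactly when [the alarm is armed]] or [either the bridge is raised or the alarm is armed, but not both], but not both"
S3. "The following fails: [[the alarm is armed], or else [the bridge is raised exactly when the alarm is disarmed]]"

3

Let Q = "the bridge is raised" (F), P = "the alarm is armed" (F).

S1: Formalization: (~Q -> P) xor ((P & Q) -> Q)

~Q = ~F = T
~Q -> P = T -> F = F
P & Q = F & F = F
(P & Q) -> Q = F -> F = T
(~Q -> P) xor ((P & Q) -> Q) = F xor T = T
So S1 is true.

S2: Formalization: ((~Q <-> P) <-> P) xor (Q xor P)

~Q = ~F = T
~Q <-> P = T <-> F = F
(~Q <-> P) <-> P = F <-> F = T
Q xor P = F xor F = F
((~Q <-> P) <-> P) xor (Q xor P) = T xor F = T
Hence S2 is true.

S3: Parsed as ~(P | (Q <-> ~P))

~P = ~F = T
Q <-> ~P = F <-> T = F
P | (Q <-> ~P) = F | F = F
~(P | (Q <-> ~P)) = ~F = T
So S3 is true.

True statements: 3 (S1, S2, S3).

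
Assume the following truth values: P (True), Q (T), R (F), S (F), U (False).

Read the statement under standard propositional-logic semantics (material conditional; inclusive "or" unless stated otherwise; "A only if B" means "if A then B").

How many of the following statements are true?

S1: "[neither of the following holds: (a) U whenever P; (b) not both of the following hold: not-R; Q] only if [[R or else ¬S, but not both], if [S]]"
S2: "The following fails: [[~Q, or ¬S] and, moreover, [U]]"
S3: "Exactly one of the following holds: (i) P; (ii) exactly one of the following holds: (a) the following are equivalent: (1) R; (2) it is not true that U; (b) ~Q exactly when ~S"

3

S1: This is ((P -> U) nor (not R nand Q)) -> (S -> (R xor not S)).

P -> U = True -> False = False
not R = not False = True
not R nand Q = True nand True = False
(P -> U) nor (not R nand Q) = False nor False = True
not S = not False = True
R xor not S = False xor True = True
S -> (R xor not S) = False -> True = True
((P -> U) nor (not R nand Q)) -> (S -> (R xor not S)) = True -> True = True
Hence S1 is true.

S2: Formalization: not ((not Q or not S) and U)

not Q = not True = False
not S = not False = True
not Q or not S = False or True = True
(not Q or not S) and U = True and False = False
not ((not Q or not S) and U) = not False = True
So S2 is true.

S3: Formalization: P xor ((R iff not U) xor (not Q iff not S))

not U = not False = True
R iff not U = False iff True = False
not Q = not True = False
not S = not False = True
not Q iff not S = False iff True = False
(R iff not U) xor (not Q iff not S) = False xor False = False
P xor ((R iff not U) xor (not Q iff not S)) = True xor False = True
So S3 is true.

Count: 3.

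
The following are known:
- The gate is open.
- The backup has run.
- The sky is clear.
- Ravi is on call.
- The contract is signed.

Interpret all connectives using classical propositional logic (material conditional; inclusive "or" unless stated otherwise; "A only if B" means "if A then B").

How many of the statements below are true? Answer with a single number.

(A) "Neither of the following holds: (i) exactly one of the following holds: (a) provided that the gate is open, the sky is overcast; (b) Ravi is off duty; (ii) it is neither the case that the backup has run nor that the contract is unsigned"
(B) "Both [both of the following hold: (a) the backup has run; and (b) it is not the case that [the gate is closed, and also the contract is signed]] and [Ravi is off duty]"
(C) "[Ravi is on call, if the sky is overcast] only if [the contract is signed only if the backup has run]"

Let P = "the gate is open" (T), R = "the sky is overcast" (F), S = "Ravi is on call" (T), Q = "the backup has run" (T), U = "the contract is signed" (T).

(A): Parsed as ((P -> R) xor ~S) nor (Q nor ~U)

P -> R = T -> F = F
~S = ~T = F
(P -> R) xor ~S = F xor F = F
~U = ~T = F
Q nor ~U = T nor F = F
((P -> R) xor ~S) nor (Q nor ~U) = F nor F = T
Hence (A) is true.

(B): Parsed as (Q & ~(~P & U)) & ~S

~P = ~T = F
~P & U = F & T = F
~(~P & U) = ~F = T
Q & ~(~P & U) = T & T = T
~S = ~T = F
(Q & ~(~P & U)) & ~S = T & F = F
So (B) is false.

(C): This is (R -> S) -> (U -> Q).

R -> S = F -> T = T
U -> Q = T -> T = T
(R -> S) -> (U -> Q) = T -> T = T
So (C) is true.

True statements: 2 ((A), (C)).

2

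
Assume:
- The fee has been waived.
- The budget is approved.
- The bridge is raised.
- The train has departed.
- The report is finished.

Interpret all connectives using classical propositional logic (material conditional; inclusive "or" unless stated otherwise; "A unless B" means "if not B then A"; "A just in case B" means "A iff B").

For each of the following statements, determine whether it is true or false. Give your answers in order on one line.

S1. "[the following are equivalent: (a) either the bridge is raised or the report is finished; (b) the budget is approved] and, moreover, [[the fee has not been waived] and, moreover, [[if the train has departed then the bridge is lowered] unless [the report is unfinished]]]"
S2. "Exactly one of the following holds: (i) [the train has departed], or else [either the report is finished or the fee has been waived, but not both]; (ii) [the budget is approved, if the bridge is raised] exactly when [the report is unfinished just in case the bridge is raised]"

S1 False / S2 True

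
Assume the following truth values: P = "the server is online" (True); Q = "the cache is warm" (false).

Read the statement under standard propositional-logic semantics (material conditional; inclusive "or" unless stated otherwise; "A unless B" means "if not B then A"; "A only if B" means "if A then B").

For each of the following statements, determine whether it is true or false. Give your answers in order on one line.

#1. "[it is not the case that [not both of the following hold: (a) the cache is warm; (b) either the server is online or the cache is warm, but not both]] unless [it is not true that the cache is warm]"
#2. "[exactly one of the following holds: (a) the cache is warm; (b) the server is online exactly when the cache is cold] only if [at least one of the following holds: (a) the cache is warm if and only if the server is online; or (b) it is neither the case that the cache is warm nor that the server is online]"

#1 True; #2 False

#1: Formalization: ¬(Q ↑ (P ⊕ Q)) ∨ ¬Q

P ⊕ Q = T ⊕ F = T
Q ↑ (P ⊕ Q) = F ↑ T = T
¬(Q ↑ (P ⊕ Q)) = ¬T = F
¬Q = ¬F = T
¬(Q ↑ (P ⊕ Q)) ∨ ¬Q = F ∨ T = T
Hence #1 is true.

#2: In symbols: (Q ⊕ (P ↔ ¬Q)) → ((Q ↔ P) ∨ (Q ↓ P))

¬Q = ¬F = T
P ↔ ¬Q = T ↔ T = T
Q ⊕ (P ↔ ¬Q) = F ⊕ T = T
Q ↔ P = F ↔ T = F
Q ↓ P = F ↓ T = F
(Q ↔ P) ∨ (Q ↓ P) = F ∨ F = F
(Q ⊕ (P ↔ ¬Q)) → ((Q ↔ P) ∨ (Q ↓ P)) = T → F = F
Hence #2 is false.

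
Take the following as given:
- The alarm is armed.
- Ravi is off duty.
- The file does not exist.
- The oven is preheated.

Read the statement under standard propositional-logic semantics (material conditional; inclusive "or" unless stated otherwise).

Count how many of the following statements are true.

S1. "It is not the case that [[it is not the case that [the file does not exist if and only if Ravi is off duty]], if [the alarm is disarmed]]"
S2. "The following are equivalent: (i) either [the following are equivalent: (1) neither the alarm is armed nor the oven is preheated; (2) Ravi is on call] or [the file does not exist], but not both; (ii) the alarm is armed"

Let P = "the alarm is armed" (T), R = "the file exists" (F), Q = "Ravi is on call" (F), S = "the oven is preheated" (T).

S1: Parsed as ¬(¬P → ¬(¬R ↔ ¬Q))

¬P = ¬T = F
¬R = ¬F = T
¬Q = ¬F = T
¬R ↔ ¬Q = T ↔ T = T
¬(¬R ↔ ¬Q) = ¬T = F
¬P → ¬(¬R ↔ ¬Q) = F → F = T
¬(¬P → ¬(¬R ↔ ¬Q)) = ¬T = F
So S1 is false.

S2: In symbols: (((P ↓ S) ↔ Q) ⊕ ¬R) ↔ P

P ↓ S = T ↓ T = F
(P ↓ S) ↔ Q = F ↔ F = T
¬R = ¬F = T
((P ↓ S) ↔ Q) ⊕ ¬R = T ⊕ T = F
(((P ↓ S) ↔ Q) ⊕ ¬R) ↔ P = F ↔ T = F
So S2 is false.

0 of the 2 statements are true (none).

0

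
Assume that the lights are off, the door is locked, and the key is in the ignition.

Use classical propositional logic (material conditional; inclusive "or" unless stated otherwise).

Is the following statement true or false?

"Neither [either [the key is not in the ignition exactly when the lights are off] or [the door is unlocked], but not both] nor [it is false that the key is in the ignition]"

The statement is true.

Let R = "the key is in the ignition" (True), P = "the lights are on" (False), Q = "the door is locked" (True).
Formalization: ((not R iff not P) xor not Q) nor not R

not R = not True = False
not P = not False = True
not R iff not P = False iff True = False
not Q = not True = False
(not R iff not P) xor not Q = False xor False = False
not R = not True = False
((not R iff not P) xor not Q) nor not R = False nor False = True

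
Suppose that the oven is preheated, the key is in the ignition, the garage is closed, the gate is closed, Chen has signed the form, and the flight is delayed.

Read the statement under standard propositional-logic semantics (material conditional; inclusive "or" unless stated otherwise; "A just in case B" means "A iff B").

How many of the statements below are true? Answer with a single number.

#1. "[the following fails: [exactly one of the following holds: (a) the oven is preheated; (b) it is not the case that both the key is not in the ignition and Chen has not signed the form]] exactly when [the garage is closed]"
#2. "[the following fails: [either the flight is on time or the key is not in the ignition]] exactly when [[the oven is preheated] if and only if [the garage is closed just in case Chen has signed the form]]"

Let P = "the oven is preheated" (T), Q = "the key is in the ignition" (T), U = "Chen has signed the form" (T), R = "the garage is closed" (T), V = "the flight is delayed" (T).

#1: This is ~(P xor (~Q nand ~U)) <-> R.

~Q = ~T = F
~U = ~T = F
~Q nand ~U = F nand F = T
P xor (~Q nand ~U) = T xor T = F
~(P xor (~Q nand ~U)) = ~F = T
~(P xor (~Q nand ~U)) <-> R = T <-> T = T
Hence #1 is true.

#2: Parsed as ~(~V | ~Q) <-> (P <-> (R <-> U))

~V = ~T = F
~Q = ~T = F
~V | ~Q = F | F = F
~(~V | ~Q) = ~F = T
R <-> U = T <-> T = T
P <-> (R <-> U) = T <-> T = T
~(~V | ~Q) <-> (P <-> (R <-> U)) = T <-> T = T
So #2 is true.

Count: 2.

2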